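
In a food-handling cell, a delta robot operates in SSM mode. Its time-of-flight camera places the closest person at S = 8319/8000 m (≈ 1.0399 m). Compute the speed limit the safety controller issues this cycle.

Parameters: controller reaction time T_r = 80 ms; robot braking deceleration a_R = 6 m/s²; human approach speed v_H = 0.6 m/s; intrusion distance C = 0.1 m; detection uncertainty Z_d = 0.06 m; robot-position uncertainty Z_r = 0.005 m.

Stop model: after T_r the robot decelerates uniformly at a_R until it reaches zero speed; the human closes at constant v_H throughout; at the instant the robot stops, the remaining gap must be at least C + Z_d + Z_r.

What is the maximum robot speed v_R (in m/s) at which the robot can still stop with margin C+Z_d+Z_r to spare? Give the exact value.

at the boundary: (1/12)·v² + (9/50)·v + (-1323/1600) = 0
  disc = (9/50)² − 4·(1/12)·(-1323/1600) = 12321/40000 ; √disc = 111/200
  v_R = (−(9/50) + 111/200) / (2·(1/12)) = 9/4 m/s
check:
T_s = v_R/a_R = (9/4)/6 = 0.3750 s
reaction-phase robot travel = 2.2500·0.0800 = 0.1800 m
braking distance = 2.2500²/(2·6.0000) = 0.4219 m
person approaches 0.6000·(0.0800+0.3750) = 0.2730 m
C+Z_d+Z_r = 0.1000+0.0600+0.0050 = 0.1650 m
sum ≈ 0.1800+0.4219+0.2730+0.1650 ≈ 1.0399 m = S ✓

v_R_max = 9/4 m/s = 2.2500 m/s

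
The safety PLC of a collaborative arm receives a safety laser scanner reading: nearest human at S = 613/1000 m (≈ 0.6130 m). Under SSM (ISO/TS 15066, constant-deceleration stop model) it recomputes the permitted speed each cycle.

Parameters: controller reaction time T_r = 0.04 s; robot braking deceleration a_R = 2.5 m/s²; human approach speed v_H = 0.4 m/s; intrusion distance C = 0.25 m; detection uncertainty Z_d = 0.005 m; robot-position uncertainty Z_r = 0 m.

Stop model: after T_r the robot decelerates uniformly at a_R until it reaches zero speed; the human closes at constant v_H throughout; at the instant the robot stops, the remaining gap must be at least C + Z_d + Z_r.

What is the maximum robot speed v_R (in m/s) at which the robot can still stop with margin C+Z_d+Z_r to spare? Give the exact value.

v_R_max = 9/10 m/s = 0.9000 m/s

at the boundary: (1/5)·v² + (1/5)·v + (-171/500) = 0
  disc = (1/5)² − 4·(1/5)·(-171/500) = 196/625 ; √disc = 14/25
  v_R = (−(1/5) + 14/25) / (2·(1/5)) = 9/10 m/s
check:
braking lasts T_s = (9/10)/(5/2) = 0.3600 s
robot covers v_R·T_r = 0.9000·0.0400 = 0.0360 m before braking
robot under decel: 0.9000²/(2·2.5000) = 0.1620 m
person approaches 0.4000·(0.0400+0.3600) = 0.1600 m
margins: 0.2500+0.0050+0.0000 = 0.2550 m
sum ≈ 0.0360+0.1620+0.1600+0.2550 ≈ 0.6130 m = S ✓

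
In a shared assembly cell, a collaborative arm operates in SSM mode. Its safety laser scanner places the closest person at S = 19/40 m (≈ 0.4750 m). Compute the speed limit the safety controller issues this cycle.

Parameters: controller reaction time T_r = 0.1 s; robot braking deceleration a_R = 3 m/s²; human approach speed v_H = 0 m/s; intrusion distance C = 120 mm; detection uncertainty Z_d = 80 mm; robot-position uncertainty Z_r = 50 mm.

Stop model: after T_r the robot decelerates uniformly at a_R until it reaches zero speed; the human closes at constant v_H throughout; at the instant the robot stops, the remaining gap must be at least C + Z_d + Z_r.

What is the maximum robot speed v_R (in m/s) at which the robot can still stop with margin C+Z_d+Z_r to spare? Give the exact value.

quadratic (1/6)·v² + (1/10)·v + (-9/40) = 0
  disc = (1/10)² − 4·(1/6)·(-9/40) = 4/25 ; √disc = 2/5
  v_R = (−(1/10) + 2/5) / (2·(1/6)) = 9/10 m/s
check:
braking lasts T_s = (9/10)/3 = 0.3000 s
robot covers v_R·T_r = 0.9000·0.1000 = 0.0900 m before braking
robot covers 0.9000·0.3000 − ½·3.0000·0.3000² = 0.1350 m while stopping
human closes 0.0000·0.4000 = 0.0000 m
margins: 0.1200+0.0800+0.0500 = 0.2500 m
sum ≈ 0.0900+0.1350+0.0000+0.2500 ≈ 0.4750 m = S ✓

v_R_max = 9/10 m/s = 0.9000 m/s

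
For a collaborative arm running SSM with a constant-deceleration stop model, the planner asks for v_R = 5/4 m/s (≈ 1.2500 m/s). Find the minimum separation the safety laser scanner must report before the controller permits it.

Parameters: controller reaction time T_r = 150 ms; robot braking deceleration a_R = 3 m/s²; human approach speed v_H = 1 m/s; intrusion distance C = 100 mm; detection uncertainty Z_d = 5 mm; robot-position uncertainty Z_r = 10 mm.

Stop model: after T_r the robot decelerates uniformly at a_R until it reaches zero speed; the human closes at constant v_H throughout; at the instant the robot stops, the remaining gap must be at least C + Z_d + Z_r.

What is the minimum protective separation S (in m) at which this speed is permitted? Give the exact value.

S_min = 2711/2400 m = 1.1296 m

braking lasts T_s = (5/4)/3 = 0.4167 s
robot covers v_R·T_r = 1.2500·0.1500 = 0.1875 m before braking
robot covers 1.2500·0.4167 − ½·3.0000·0.4167² = 0.2604 m while stopping
human over T_r+T_s: 1.0000·(0.1500+0.4167) = 0.5667 m
margins: 0.1000+0.0050+0.0100 = 0.1150 m
S_min ≈ 0.1875+0.2604+0.5667+0.1150  ⇒  S_min = 2711/2400 m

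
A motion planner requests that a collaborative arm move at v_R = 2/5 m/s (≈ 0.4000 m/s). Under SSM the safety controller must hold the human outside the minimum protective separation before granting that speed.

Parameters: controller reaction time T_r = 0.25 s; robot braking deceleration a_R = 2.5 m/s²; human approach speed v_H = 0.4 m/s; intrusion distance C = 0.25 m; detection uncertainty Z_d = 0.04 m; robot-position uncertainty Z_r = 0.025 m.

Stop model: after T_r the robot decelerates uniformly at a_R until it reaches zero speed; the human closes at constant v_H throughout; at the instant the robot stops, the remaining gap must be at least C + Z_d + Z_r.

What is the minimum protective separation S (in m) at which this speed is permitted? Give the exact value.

T_s = v_R/a_R = (2/5)/(5/2) = 0.1600 s
robot in T_r: 0.4000·0.2500 = 0.1000 m
braking distance = 0.4000²/(2·2.5000) = 0.0320 m
person approaches 0.4000·(0.2500+0.1600) = 0.1640 m
residual clearance needed = 0.2500+0.0400+0.0250 = 0.3150 m
S_min ≈ 0.1000+0.0320+0.1640+0.3150  ⇒  S_min = 611/1000 m

S_min = 611/1000 m = 0.6110 m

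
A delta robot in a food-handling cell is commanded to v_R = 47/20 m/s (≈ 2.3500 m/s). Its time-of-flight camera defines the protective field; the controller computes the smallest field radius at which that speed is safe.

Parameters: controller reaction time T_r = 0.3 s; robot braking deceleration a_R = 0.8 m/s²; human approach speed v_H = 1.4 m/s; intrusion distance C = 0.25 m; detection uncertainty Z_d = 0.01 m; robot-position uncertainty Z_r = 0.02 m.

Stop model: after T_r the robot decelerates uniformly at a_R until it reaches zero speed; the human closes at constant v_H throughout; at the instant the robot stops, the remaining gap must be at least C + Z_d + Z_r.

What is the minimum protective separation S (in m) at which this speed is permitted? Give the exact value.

braking lasts T_s = (47/20)/(4/5) = 2.9375 s
robot in T_r: 2.3500·0.3000 = 0.7050 m
braking distance = 2.3500²/(2·0.8000) = 3.4516 m
human over T_r+T_s: 1.4000·(0.3000+2.9375) = 4.5325 m
C+Z_d+Z_r = 0.2500+0.0100+0.0200 = 0.2800 m
S_min ≈ 0.7050+3.4516+4.5325+0.2800  ⇒  S_min = 28701/3200 m

S_min = 28701/3200 m = 8.9691 m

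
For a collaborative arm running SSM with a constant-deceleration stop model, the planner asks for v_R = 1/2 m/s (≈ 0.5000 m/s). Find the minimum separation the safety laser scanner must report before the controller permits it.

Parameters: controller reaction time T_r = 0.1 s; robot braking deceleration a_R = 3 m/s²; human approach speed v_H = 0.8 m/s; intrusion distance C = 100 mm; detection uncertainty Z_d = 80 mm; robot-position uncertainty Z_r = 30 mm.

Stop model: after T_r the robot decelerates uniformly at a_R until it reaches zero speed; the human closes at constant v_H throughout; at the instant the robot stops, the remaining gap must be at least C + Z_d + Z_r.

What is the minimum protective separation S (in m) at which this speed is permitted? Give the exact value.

T_s = v_R/a_R = (1/2)/3 = 0.1667 s
reaction-phase robot travel = 0.5000·0.1000 = 0.0500 m
robot covers 0.5000·0.1667 − ½·3.0000·0.1667² = 0.0417 m while stopping
person approaches 0.8000·(0.1000+0.1667) = 0.2133 m
C+Z_d+Z_r = 0.1000+0.0800+0.0300 = 0.2100 m
S_min ≈ 0.0500+0.0417+0.2133+0.2100  ⇒  S_min = 103/200 m

S_min = 103/200 m = 0.5150 m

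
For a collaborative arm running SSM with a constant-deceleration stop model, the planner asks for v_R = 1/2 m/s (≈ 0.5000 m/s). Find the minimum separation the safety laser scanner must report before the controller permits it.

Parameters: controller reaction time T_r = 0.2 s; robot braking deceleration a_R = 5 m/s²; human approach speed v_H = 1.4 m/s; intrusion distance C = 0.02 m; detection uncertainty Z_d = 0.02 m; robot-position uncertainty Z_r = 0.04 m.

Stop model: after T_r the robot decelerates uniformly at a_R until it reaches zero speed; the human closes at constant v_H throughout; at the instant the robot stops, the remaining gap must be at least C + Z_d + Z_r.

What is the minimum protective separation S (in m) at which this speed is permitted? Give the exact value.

T_s = v_R/a_R = (1/2)/5 = 0.1000 s
robot covers v_R·T_r = 0.5000·0.2000 = 0.1000 m before braking
braking distance = 0.5000²/(2·5.0000) = 0.0250 m
human closes 1.4000·0.3000 = 0.4200 m
C+Z_d+Z_r = 0.0200+0.0200+0.0400 = 0.0800 m
S_min ≈ 0.1000+0.0250+0.4200+0.0800  ⇒  S_min = 5/8 m

S_min = 5/8 m = 0.6250 m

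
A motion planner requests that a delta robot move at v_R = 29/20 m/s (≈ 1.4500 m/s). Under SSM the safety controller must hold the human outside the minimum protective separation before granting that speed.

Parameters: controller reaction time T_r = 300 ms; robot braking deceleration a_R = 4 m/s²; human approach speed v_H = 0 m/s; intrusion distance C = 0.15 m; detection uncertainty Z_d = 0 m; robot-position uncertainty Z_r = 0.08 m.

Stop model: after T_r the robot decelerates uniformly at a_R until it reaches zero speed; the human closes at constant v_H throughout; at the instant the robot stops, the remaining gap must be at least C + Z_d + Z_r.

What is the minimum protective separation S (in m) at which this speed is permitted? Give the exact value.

stop time T_s = (29/20)/4 = 0.3625 s
reaction-phase robot travel = 1.4500·0.3000 = 0.4350 m
robot covers 1.4500·0.3625 − ½·4.0000·0.3625² = 0.2628 m while stopping
human closes 0.0000·0.6625 = 0.0000 m
C+Z_d+Z_r = 0.1500+0.0000+0.0800 = 0.2300 m
S_min ≈ 0.4350+0.2628+0.0000+0.2300  ⇒  S_min = 2969/3200 m

S_min = 2969/3200 m = 0.9278 m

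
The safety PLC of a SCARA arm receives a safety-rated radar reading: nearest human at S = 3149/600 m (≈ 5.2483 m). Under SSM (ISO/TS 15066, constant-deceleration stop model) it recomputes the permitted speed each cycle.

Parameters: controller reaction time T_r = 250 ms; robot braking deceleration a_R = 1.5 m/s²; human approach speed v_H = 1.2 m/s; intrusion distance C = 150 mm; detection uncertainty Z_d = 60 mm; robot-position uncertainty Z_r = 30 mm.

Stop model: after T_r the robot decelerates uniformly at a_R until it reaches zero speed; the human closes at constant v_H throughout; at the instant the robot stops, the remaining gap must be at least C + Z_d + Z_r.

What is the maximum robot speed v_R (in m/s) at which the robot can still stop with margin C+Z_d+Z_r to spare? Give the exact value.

v_R_max = 5/2 m/s = 2.5000 m/s

collect terms ⇒ (1/3)·v_R² + (21/20)·v_R + (-113/24) = 0
  disc = (21/20)² − 4·(1/3)·(-113/24) = 26569/3600 ; √disc = 163/60
  v_R = (−(21/20) + 163/60) / (2·(1/3)) = 5/2 m/s
check:
stop time T_s = (5/2)/(3/2) = 1.6667 s
robot covers v_R·T_r = 2.5000·0.2500 = 0.6250 m before braking
robot covers 2.5000·1.6667 − ½·1.5000·1.6667² = 2.0833 m while stopping
person approaches 1.2000·(0.2500+1.6667) = 2.3000 m
residual clearance needed = 0.1500+0.0600+0.0300 = 0.2400 m
sum ≈ 0.6250+2.0833+2.3000+0.2400 ≈ 5.2483 m = S ✓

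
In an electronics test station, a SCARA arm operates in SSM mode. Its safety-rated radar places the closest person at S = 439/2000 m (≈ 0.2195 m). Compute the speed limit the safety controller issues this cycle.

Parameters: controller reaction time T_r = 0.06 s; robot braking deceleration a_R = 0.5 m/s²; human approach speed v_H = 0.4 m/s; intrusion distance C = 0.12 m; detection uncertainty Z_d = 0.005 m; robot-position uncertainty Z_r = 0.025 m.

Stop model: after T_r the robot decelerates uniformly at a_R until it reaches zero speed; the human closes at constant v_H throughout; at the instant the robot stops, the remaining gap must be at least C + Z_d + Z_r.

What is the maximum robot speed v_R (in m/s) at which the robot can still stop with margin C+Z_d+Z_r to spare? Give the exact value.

collect terms ⇒ (1)·v_R² + (43/50)·v_R + (-91/2000) = 0
  disc = (43/50)² − 4·(1)·(-91/2000) = 576/625 ; √disc = 24/25
  v_R = (−(43/50) + 24/25) / (2·(1)) = 1/20 m/s
check:
braking lasts T_s = (1/20)/(1/2) = 0.1000 s
reaction-phase robot travel = 0.0500·0.0600 = 0.0030 m
robot under decel: 0.0500²/(2·0.5000) = 0.0025 m
person approaches 0.4000·(0.0600+0.1000) = 0.0640 m
margins: 0.1200+0.0050+0.0250 = 0.1500 m
sum ≈ 0.0030+0.0025+0.0640+0.1500 ≈ 0.2195 m = S ✓

v_R_max = 1/20 m/s = 0.0500 m/s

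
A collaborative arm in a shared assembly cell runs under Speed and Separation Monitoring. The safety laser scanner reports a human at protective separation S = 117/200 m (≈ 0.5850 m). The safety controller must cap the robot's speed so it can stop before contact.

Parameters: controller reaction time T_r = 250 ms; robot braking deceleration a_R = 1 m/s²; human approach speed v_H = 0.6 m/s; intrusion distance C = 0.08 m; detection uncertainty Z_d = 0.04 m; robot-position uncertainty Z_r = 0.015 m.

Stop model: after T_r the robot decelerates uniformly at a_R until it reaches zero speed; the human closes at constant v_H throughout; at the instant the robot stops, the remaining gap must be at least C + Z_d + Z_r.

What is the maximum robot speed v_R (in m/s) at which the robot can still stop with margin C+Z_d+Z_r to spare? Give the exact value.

at the boundary: (1/2)·v² + (17/20)·v + (-3/10) = 0
  disc = (17/20)² − 4·(1/2)·(-3/10) = 529/400 ; √disc = 23/20
  v_R = (−(17/20) + 23/20) / (2·(1/2)) = 3/10 m/s
check:
T_s = v_R/a_R = (3/10)/1 = 0.3000 s
robot covers v_R·T_r = 0.3000·0.2500 = 0.0750 m before braking
robot under decel: 0.3000²/(2·1.0000) = 0.0450 m
human over T_r+T_s: 0.6000·(0.2500+0.3000) = 0.3300 m
C+Z_d+Z_r = 0.0800+0.0400+0.0150 = 0.1350 m
sum ≈ 0.0750+0.0450+0.3300+0.1350 ≈ 0.5850 m = S ✓

v_R_max = 3/10 m/s = 0.3000 m/s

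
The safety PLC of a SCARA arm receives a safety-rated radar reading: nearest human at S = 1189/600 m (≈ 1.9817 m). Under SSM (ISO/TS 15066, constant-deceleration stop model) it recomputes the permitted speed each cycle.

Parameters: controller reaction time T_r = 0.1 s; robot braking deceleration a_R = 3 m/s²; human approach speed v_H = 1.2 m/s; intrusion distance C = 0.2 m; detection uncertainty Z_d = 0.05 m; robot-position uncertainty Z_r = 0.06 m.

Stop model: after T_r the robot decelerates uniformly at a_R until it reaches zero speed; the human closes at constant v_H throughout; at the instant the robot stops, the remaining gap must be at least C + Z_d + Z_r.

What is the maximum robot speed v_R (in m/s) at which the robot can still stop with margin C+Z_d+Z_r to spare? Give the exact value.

collect terms ⇒ (1/6)·v_R² + (1/2)·v_R + (-931/600) = 0
  disc = (1/2)² − 4·(1/6)·(-931/600) = 289/225 ; √disc = 17/15
  v_R = (−(1/2) + 17/15) / (2·(1/6)) = 19/10 m/s
check:
T_s = v_R/a_R = (19/10)/3 = 0.6333 s
reaction-phase robot travel = 1.9000·0.1000 = 0.1900 m
robot covers 1.9000·0.6333 − ½·3.0000·0.6333² = 0.6017 m while stopping
human closes 1.2000·0.7333 = 0.8800 m
residual clearance needed = 0.2000+0.0500+0.0600 = 0.3100 m
sum ≈ 0.1900+0.6017+0.8800+0.3100 ≈ 1.9817 m = S ✓

v_R_max = 19/10 m/s = 1.9000 m/s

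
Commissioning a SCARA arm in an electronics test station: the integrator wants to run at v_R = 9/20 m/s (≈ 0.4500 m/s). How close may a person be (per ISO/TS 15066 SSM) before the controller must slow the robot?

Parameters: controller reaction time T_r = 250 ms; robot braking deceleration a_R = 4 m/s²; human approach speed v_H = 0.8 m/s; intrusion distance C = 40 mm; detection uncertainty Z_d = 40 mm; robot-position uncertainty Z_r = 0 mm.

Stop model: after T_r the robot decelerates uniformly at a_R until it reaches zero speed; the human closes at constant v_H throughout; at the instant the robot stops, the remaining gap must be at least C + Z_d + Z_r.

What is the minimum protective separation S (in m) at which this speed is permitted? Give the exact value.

S_min = 65/128 m = 0.5078 m

T_s = v_R/a_R = (9/20)/4 = 0.1125 s
robot in T_r: 0.4500·0.2500 = 0.1125 m
braking distance = 0.4500²/(2·4.0000) = 0.0253 m
human closes 0.8000·0.3625 = 0.2900 m
C+Z_d+Z_r = 0.0400+0.0400+0.0000 = 0.0800 m
S_min ≈ 0.1125+0.0253+0.2900+0.0800  ⇒  S_min = 65/128 m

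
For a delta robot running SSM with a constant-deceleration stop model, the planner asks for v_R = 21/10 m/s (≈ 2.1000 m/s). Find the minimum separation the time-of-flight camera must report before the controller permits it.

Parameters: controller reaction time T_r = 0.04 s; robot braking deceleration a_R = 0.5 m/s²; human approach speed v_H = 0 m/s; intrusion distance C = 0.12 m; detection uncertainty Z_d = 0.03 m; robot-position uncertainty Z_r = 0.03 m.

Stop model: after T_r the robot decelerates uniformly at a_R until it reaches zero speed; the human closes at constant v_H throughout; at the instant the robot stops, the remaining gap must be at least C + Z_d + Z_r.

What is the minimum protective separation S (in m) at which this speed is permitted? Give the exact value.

T_s = v_R/a_R = (21/10)/(1/2) = 4.2000 s
robot in T_r: 2.1000·0.0400 = 0.0840 m
braking distance = 2.1000²/(2·0.5000) = 4.4100 m
human over T_r+T_s: 0.0000·(0.0400+4.2000) = 0.0000 m
margins: 0.1200+0.0300+0.0300 = 0.1800 m
S_min ≈ 0.0840+4.4100+0.0000+0.1800  ⇒  S_min = 2337/500 m

S_min = 2337/500 m = 4.6740 m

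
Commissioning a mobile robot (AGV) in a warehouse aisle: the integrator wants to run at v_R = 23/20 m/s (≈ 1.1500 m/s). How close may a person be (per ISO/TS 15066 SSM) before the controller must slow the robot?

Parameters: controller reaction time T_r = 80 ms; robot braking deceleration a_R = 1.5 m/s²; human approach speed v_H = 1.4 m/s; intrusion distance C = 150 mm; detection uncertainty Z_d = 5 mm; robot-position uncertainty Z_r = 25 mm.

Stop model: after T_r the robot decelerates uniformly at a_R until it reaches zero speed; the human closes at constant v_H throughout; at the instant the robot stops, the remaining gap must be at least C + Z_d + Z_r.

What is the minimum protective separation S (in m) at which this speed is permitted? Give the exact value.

stop time T_s = (23/20)/(3/2) = 0.7667 s
robot in T_r: 1.1500·0.0800 = 0.0920 m
robot under decel: 1.1500²/(2·1.5000) = 0.4408 m
human over T_r+T_s: 1.4000·(0.0800+0.7667) = 1.1853 m
C+Z_d+Z_r = 0.1500+0.0050+0.0250 = 0.1800 m
S_min ≈ 0.0920+0.4408+1.1853+0.1800  ⇒  S_min = 11389/6000 m

S_min = 11389/6000 m = 1.8982 m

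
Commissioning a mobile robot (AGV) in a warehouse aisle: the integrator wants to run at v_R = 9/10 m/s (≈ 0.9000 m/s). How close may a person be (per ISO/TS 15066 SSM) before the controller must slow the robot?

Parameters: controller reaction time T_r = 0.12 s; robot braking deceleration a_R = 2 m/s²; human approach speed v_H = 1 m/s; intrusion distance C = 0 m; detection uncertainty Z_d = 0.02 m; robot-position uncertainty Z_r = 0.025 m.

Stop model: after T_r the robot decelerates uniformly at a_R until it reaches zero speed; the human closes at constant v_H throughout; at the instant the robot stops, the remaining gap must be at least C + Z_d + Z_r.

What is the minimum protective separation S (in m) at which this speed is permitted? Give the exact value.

S_min = 1851/2000 m = 0.9255 m

stop time T_s = (9/10)/2 = 0.4500 s
reaction-phase robot travel = 0.9000·0.1200 = 0.1080 m
robot under decel: 0.9000²/(2·2.0000) = 0.2025 m
human closes 1.0000·0.5700 = 0.5700 m
residual clearance needed = 0.0000+0.0200+0.0250 = 0.0450 m
S_min ≈ 0.1080+0.2025+0.5700+0.0450  ⇒  S_min = 1851/2000 m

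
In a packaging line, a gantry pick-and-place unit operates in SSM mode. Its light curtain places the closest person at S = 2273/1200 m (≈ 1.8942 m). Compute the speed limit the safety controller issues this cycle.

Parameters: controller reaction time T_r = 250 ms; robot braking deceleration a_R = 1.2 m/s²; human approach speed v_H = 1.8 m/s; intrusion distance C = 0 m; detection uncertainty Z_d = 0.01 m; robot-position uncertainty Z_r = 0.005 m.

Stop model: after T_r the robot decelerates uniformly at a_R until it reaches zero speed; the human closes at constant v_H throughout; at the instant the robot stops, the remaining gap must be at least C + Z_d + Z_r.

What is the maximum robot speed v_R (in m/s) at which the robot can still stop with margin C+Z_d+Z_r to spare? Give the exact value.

at the boundary: (5/12)·v² + (7/4)·v + (-343/240) = 0
  disc = (7/4)² − 4·(5/12)·(-343/240) = 49/9 ; √disc = 7/3
  v_R = (−(7/4) + 7/3) / (2·(5/12)) = 7/10 m/s
check:
braking lasts T_s = (7/10)/(6/5) = 0.5833 s
robot covers v_R·T_r = 0.7000·0.2500 = 0.1750 m before braking
braking distance = 0.7000²/(2·1.2000) = 0.2042 m
person approaches 1.8000·(0.2500+0.5833) = 1.5000 m
margins: 0.0000+0.0100+0.0050 = 0.0150 m
sum ≈ 0.1750+0.2042+1.5000+0.0150 ≈ 1.8942 m = S ✓

v_R_max = 7/10 m/s = 0.7000 m/s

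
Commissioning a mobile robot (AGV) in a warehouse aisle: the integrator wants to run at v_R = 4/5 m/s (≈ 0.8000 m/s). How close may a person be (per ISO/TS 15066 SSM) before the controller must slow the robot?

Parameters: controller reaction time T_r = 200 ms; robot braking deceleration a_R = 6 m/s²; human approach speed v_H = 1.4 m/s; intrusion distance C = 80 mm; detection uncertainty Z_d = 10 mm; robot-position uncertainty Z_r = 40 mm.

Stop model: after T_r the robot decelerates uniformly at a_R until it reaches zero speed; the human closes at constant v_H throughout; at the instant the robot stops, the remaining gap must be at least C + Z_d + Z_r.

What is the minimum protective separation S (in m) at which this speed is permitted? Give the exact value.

S_min = 81/100 m = 0.8100 m

stop time T_s = (4/5)/6 = 0.1333 s
reaction-phase robot travel = 0.8000·0.2000 = 0.1600 m
robot under decel: 0.8000²/(2·6.0000) = 0.0533 m
person approaches 1.4000·(0.2000+0.1333) = 0.4667 m
C+Z_d+Z_r = 0.0800+0.0100+0.0400 = 0.1300 m
S_min ≈ 0.1600+0.0533+0.4667+0.1300  ⇒  S_min = 81/100 m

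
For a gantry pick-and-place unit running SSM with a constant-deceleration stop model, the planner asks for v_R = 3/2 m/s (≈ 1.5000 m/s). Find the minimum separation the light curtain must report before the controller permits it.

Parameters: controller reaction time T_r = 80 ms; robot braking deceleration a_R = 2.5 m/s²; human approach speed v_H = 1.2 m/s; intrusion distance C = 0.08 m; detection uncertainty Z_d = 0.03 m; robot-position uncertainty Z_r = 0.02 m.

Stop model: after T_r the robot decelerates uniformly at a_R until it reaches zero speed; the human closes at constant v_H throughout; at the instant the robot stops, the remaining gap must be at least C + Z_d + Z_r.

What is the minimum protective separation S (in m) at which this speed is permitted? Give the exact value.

S_min = 379/250 m = 1.5160 m

braking lasts T_s = (3/2)/(5/2) = 0.6000 s
reaction-phase robot travel = 1.5000·0.0800 = 0.1200 m
robot covers 1.5000·0.6000 − ½·2.5000·0.6000² = 0.4500 m while stopping
human over T_r+T_s: 1.2000·(0.0800+0.6000) = 0.8160 m
C+Z_d+Z_r = 0.0800+0.0300+0.0200 = 0.1300 m
S_min ≈ 0.1200+0.4500+0.8160+0.1300  ⇒  S_min = 379/250 m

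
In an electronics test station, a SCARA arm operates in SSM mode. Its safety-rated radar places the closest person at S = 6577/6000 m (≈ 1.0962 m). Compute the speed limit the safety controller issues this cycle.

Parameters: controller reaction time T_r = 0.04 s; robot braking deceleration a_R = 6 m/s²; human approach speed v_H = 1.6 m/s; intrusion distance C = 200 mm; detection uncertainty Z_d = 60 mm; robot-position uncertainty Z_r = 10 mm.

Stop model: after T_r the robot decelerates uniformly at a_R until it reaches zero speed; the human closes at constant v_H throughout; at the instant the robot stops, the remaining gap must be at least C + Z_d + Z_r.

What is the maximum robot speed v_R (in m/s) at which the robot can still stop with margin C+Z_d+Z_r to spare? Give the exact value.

at the boundary: (1/12)·v² + (23/75)·v + (-4573/6000) = 0
  disc = (23/75)² − 4·(1/12)·(-4573/6000) = 3481/10000 ; √disc = 59/100
  v_R = (−(23/75) + 59/100) / (2·(1/12)) = 17/10 m/s
check:
T_s = v_R/a_R = (17/10)/6 = 0.2833 s
robot in T_r: 1.7000·0.0400 = 0.0680 m
robot under decel: 1.7000²/(2·6.0000) = 0.2408 m
person approaches 1.6000·(0.0400+0.2833) = 0.5173 m
residual clearance needed = 0.2000+0.0600+0.0100 = 0.2700 m
sum ≈ 0.0680+0.2408+0.5173+0.2700 ≈ 1.0962 m = S ✓

v_R_max = 17/10 m/s = 1.7000 m/s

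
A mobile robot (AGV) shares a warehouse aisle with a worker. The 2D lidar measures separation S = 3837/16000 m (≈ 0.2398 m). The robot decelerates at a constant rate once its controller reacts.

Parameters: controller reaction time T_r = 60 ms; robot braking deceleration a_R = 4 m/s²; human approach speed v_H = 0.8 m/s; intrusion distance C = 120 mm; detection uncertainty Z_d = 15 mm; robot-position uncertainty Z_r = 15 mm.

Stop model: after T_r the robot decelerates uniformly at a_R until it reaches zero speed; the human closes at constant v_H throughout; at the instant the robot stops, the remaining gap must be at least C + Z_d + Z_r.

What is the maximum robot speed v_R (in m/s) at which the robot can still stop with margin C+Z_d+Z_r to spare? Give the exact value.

v_R_max = 3/20 m/s = 0.1500 m/s

at the boundary: (1/8)·v² + (13/50)·v + (-669/16000) = 0
  disc = (13/50)² − 4·(1/8)·(-669/16000) = 14161/160000 ; √disc = 119/400
  v_R = (−(13/50) + 119/400) / (2·(1/8)) = 3/20 m/s
check:
braking lasts T_s = (3/20)/4 = 0.0375 s
robot in T_r: 0.1500·0.0600 = 0.0090 m
robot under decel: 0.1500²/(2·4.0000) = 0.0028 m
human closes 0.8000·0.0975 = 0.0780 m
C+Z_d+Z_r = 0.1200+0.0150+0.0150 = 0.1500 m
sum ≈ 0.0090+0.0028+0.0780+0.1500 ≈ 0.2398 m = S ✓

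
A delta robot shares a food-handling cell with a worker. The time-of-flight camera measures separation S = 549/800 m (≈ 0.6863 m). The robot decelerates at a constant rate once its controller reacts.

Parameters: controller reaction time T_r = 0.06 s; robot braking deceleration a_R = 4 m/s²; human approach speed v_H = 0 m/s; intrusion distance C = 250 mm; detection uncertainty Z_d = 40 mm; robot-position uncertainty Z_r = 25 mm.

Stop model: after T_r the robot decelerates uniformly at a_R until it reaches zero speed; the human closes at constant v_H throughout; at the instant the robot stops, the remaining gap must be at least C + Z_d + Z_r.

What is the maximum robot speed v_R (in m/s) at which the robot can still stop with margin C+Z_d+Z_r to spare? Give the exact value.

at the boundary: (1/8)·v² + (3/50)·v + (-297/800) = 0
  disc = (3/50)² − 4·(1/8)·(-297/800) = 7569/40000 ; √disc = 87/200
  v_R = (−(3/50) + 87/200) / (2·(1/8)) = 3/2 m/s
check:
T_s = v_R/a_R = (3/2)/4 = 0.3750 s
robot in T_r: 1.5000·0.0600 = 0.0900 m
braking distance = 1.5000²/(2·4.0000) = 0.2812 m
person approaches 0.0000·(0.0600+0.3750) = 0.0000 m
residual clearance needed = 0.2500+0.0400+0.0250 = 0.3150 m
sum ≈ 0.0900+0.2812+0.0000+0.3150 ≈ 0.6863 m = S ✓

v_R_max = 3/2 m/s = 1.5000 m/s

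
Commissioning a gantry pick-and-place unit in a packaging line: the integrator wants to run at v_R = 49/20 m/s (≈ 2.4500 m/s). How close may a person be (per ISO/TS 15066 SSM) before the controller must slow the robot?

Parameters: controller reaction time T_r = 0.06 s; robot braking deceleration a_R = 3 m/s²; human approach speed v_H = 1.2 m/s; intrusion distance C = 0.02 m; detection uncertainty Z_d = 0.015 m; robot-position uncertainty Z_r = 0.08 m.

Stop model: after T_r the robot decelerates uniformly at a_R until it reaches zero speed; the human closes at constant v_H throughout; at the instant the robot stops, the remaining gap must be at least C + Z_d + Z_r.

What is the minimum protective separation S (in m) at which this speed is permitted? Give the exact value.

S_min = 27773/12000 m = 2.3144 m

braking lasts T_s = (49/20)/3 = 0.8167 s
robot covers v_R·T_r = 2.4500·0.0600 = 0.1470 m before braking
robot covers 2.4500·0.8167 − ½·3.0000·0.8167² = 1.0004 m while stopping
person approaches 1.2000·(0.0600+0.8167) = 1.0520 m
C+Z_d+Z_r = 0.0200+0.0150+0.0800 = 0.1150 m
S_min ≈ 0.1470+1.0004+1.0520+0.1150  ⇒  S_min = 27773/12000 m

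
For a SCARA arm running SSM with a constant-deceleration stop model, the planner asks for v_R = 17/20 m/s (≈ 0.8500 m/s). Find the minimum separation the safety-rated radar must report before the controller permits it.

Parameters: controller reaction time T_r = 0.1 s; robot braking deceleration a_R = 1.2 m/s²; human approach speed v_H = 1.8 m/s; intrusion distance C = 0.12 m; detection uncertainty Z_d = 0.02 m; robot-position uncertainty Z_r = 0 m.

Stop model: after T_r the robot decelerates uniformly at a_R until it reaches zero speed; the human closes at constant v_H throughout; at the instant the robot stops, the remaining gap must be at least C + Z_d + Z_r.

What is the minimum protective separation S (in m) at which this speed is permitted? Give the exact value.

S_min = 9509/4800 m = 1.9810 m

stop time T_s = (17/20)/(6/5) = 0.7083 s
robot in T_r: 0.8500·0.1000 = 0.0850 m
robot covers 0.8500·0.7083 − ½·1.2000·0.7083² = 0.3010 m while stopping
human over T_r+T_s: 1.8000·(0.1000+0.7083) = 1.4550 m
residual clearance needed = 0.1200+0.0200+0.0000 = 0.1400 m
S_min ≈ 0.0850+0.3010+1.4550+0.1400  ⇒  S_min = 9509/4800 m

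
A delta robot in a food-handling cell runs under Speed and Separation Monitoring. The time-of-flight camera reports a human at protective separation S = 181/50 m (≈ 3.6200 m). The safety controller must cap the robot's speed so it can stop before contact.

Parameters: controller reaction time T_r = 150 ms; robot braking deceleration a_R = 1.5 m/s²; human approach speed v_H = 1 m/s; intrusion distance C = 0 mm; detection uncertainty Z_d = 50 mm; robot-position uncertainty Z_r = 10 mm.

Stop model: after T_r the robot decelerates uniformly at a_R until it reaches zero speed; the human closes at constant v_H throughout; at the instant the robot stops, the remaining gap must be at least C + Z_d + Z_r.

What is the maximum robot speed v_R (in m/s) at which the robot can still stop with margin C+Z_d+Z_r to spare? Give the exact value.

v_R_max = 11/5 m/s = 2.2000 m/s

collect terms ⇒ (1/3)·v_R² + (49/60)·v_R + (-341/100) = 0
  disc = (49/60)² − 4·(1/3)·(-341/100) = 18769/3600 ; √disc = 137/60
  v_R = (−(49/60) + 137/60) / (2·(1/3)) = 11/5 m/s
check:
braking lasts T_s = (11/5)/(3/2) = 1.4667 s
robot covers v_R·T_r = 2.2000·0.1500 = 0.3300 m before braking
robot under decel: 2.2000²/(2·1.5000) = 1.6133 m
human over T_r+T_s: 1.0000·(0.1500+1.4667) = 1.6167 m
C+Z_d+Z_r = 0.0000+0.0500+0.0100 = 0.0600 m
sum ≈ 0.3300+1.6133+1.6167+0.0600 ≈ 3.6200 m = S ✓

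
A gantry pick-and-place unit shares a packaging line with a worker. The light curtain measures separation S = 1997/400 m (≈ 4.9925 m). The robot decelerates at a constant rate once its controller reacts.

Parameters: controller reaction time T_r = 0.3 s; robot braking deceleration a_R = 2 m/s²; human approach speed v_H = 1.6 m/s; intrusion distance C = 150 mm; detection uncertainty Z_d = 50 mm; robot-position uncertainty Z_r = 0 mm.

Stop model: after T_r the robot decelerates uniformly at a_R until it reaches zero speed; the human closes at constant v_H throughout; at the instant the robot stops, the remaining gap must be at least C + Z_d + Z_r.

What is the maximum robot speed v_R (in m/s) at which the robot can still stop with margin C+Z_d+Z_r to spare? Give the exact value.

at the boundary: (1/4)·v² + (11/10)·v + (-69/16) = 0
  disc = (11/10)² − 4·(1/4)·(-69/16) = 2209/400 ; √disc = 47/20
  v_R = (−(11/10) + 47/20) / (2·(1/4)) = 5/2 m/s
check:
braking lasts T_s = (5/2)/2 = 1.2500 s
robot in T_r: 2.5000·0.3000 = 0.7500 m
braking distance = 2.5000²/(2·2.0000) = 1.5625 m
person approaches 1.6000·(0.3000+1.2500) = 2.4800 m
C+Z_d+Z_r = 0.1500+0.0500+0.0000 = 0.2000 m
sum ≈ 0.7500+1.5625+2.4800+0.2000 ≈ 4.9925 m = S ✓

v_R_max = 5/2 m/s = 2.5000 m/s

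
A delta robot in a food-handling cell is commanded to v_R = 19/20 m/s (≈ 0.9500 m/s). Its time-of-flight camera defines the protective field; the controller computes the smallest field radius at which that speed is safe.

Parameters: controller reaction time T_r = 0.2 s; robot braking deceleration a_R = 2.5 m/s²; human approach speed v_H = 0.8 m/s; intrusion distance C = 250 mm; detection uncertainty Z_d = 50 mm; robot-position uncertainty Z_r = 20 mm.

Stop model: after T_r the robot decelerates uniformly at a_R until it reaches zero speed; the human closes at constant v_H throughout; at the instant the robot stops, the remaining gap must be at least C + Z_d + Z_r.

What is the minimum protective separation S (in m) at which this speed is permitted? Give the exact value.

S_min = 2309/2000 m = 1.1545 m

T_s = v_R/a_R = (19/20)/(5/2) = 0.3800 s
robot in T_r: 0.9500·0.2000 = 0.1900 m
robot covers 0.9500·0.3800 − ½·2.5000·0.3800² = 0.1805 m while stopping
person approaches 0.8000·(0.2000+0.3800) = 0.4640 m
margins: 0.2500+0.0500+0.0200 = 0.3200 m
S_min ≈ 0.1900+0.1805+0.4640+0.3200  ⇒  S_min = 2309/2000 m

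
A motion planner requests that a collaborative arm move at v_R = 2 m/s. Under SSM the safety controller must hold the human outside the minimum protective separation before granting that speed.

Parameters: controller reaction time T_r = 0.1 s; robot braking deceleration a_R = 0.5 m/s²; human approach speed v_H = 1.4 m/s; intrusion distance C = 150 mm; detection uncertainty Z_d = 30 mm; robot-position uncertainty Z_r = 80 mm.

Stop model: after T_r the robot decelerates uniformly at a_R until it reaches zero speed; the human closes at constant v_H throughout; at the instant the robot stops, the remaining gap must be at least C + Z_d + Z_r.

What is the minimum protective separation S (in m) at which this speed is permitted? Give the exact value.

S_min = 51/5 m = 10.2000 m

braking lasts T_s = 2/(1/2) = 4.0000 s
reaction-phase robot travel = 2.0000·0.1000 = 0.2000 m
robot covers 2.0000·4.0000 − ½·0.5000·4.0000² = 4.0000 m while stopping
human over T_r+T_s: 1.4000·(0.1000+4.0000) = 5.7400 m
residual clearance needed = 0.1500+0.0300+0.0800 = 0.2600 m
S_min ≈ 0.2000+4.0000+5.7400+0.2600  ⇒  S_min = 51/5 m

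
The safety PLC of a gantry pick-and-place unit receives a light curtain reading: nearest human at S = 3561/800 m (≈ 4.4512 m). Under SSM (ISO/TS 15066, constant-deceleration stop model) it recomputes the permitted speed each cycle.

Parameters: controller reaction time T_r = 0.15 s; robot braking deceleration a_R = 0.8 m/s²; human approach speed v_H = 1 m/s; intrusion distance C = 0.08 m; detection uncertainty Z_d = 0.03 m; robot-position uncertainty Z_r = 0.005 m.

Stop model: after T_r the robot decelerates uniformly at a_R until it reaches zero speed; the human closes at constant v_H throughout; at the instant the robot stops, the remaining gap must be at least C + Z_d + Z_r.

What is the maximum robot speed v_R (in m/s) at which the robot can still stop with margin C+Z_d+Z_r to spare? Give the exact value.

collect terms ⇒ (5/8)·v_R² + (7/5)·v_R + (-3349/800) = 0
  disc = (7/5)² − 4·(5/8)·(-3349/800) = 19881/1600 ; √disc = 141/40
  v_R = (−(7/5) + 141/40) / (2·(5/8)) = 17/10 m/s
check:
T_s = v_R/a_R = (17/10)/(4/5) = 2.1250 s
reaction-phase robot travel = 1.7000·0.1500 = 0.2550 m
robot covers 1.7000·2.1250 − ½·0.8000·2.1250² = 1.8062 m while stopping
human over T_r+T_s: 1.0000·(0.1500+2.1250) = 2.2750 m
residual clearance needed = 0.0800+0.0300+0.0050 = 0.1150 m
sum ≈ 0.2550+1.8062+2.2750+0.1150 ≈ 4.4512 m = S ✓

v_R_max = 17/10 m/s = 1.7000 m/s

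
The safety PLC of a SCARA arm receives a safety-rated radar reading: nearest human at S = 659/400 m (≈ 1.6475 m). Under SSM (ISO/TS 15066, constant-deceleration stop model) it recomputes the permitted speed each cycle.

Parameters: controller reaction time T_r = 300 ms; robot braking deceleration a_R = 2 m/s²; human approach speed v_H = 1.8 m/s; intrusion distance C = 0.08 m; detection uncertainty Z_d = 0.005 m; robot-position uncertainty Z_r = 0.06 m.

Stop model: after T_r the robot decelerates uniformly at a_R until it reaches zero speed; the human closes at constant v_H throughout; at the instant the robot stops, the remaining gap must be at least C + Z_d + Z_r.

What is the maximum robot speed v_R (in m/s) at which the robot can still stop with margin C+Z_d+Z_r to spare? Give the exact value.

at the boundary: (1/4)·v² + (6/5)·v + (-77/80) = 0
  disc = (6/5)² − 4·(1/4)·(-77/80) = 961/400 ; √disc = 31/20
  v_R = (−(6/5) + 31/20) / (2·(1/4)) = 7/10 m/s
check:
braking lasts T_s = (7/10)/2 = 0.3500 s
reaction-phase robot travel = 0.7000·0.3000 = 0.2100 m
robot covers 0.7000·0.3500 − ½·2.0000·0.3500² = 0.1225 m while stopping
person approaches 1.8000·(0.3000+0.3500) = 1.1700 m
margins: 0.0800+0.0050+0.0600 = 0.1450 m
sum ≈ 0.2100+0.1225+1.1700+0.1450 ≈ 1.6475 m = S ✓

v_R_max = 7/10 m/s = 0.7000 m/s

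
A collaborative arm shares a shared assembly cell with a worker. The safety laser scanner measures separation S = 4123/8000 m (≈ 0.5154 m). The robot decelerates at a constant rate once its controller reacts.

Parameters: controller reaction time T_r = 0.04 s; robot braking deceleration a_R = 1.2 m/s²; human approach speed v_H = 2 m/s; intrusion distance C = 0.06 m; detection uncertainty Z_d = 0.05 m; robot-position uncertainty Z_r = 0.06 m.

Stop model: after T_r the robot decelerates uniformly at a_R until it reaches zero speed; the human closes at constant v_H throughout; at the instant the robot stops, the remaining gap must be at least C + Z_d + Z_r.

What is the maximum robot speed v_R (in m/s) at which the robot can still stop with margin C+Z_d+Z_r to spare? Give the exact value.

v_R_max = 3/20 m/s = 0.1500 m/s

quadratic (5/12)·v² + (128/75)·v + (-2123/8000) = 0
  disc = (128/75)² − 4·(5/12)·(-2123/8000) = 1207801/360000 ; √disc = 1099/600
  v_R = (−(128/75) + 1099/600) / (2·(5/12)) = 3/20 m/s
check:
stop time T_s = (3/20)/(6/5) = 0.1250 s
reaction-phase robot travel = 0.1500·0.0400 = 0.0060 m
robot covers 0.1500·0.1250 − ½·1.2000·0.1250² = 0.0094 m while stopping
person approaches 2.0000·(0.0400+0.1250) = 0.3300 m
margins: 0.0600+0.0500+0.0600 = 0.1700 m
sum ≈ 0.0060+0.0094+0.3300+0.1700 ≈ 0.5154 m = S ✓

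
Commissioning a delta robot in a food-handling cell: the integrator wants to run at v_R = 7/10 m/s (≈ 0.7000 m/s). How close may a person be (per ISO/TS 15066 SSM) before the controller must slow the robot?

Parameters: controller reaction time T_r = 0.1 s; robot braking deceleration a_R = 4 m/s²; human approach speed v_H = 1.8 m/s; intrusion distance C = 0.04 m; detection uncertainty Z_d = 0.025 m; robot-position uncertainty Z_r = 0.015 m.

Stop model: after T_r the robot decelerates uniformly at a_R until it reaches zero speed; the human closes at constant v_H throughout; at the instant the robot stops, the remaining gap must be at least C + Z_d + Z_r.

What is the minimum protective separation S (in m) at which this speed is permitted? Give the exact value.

T_s = v_R/a_R = (7/10)/4 = 0.1750 s
reaction-phase robot travel = 0.7000·0.1000 = 0.0700 m
robot covers 0.7000·0.1750 − ½·4.0000·0.1750² = 0.0612 m while stopping
human over T_r+T_s: 1.8000·(0.1000+0.1750) = 0.4950 m
residual clearance needed = 0.0400+0.0250+0.0150 = 0.0800 m
S_min ≈ 0.0700+0.0612+0.4950+0.0800  ⇒  S_min = 113/160 m

S_min = 113/160 m = 0.7063 m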